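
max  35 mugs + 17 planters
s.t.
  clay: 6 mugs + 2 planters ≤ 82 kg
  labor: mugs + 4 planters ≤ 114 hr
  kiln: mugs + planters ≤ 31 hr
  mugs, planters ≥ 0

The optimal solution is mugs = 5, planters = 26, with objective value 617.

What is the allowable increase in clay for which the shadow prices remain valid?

104

Binding constraints: clay, kiln. The basis is B = [[6,2],[1,1]] with det 4.
Per unit increase in clay, x* moves by d = (0.25, -0.25).
The basis stays optimal until planters reaches 0; allowable increase = 104 kg.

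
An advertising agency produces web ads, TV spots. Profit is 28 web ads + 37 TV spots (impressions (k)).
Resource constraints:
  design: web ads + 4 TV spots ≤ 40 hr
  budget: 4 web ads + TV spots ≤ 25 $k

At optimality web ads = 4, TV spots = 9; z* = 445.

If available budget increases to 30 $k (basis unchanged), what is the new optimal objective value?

Both design and budget are binding at x*.
The binding rows give the dual system: 1·y_design + 4·y_budget = 28 and 4·y_design + 1·y_budget = 37.
→ y_design = 8 and y_budget = 5.
Δz = y_budget·Δb = 5 × (5) = 25, so new z* = 445 + 25 = 470.

470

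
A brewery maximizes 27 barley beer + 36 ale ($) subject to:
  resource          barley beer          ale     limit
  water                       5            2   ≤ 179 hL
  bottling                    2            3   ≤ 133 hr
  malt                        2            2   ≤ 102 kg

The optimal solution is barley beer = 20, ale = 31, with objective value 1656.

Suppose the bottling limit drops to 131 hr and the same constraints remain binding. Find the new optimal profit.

Binding: bottling and malt. Non-binding: water (17 unused).
Slack constraints have shadow price 0 (complementary slackness).
The binding rows give the dual system: 2·y_bottling + 2·y_malt = 27 and 3·y_bottling + 2·y_malt = 36.
Solving: y_bottling = 9, y_malt = 4.5.
Δz = y_bottling·Δb = 9 × (-2) = -18, so new z* = 1656 − 18 = 1638.

1638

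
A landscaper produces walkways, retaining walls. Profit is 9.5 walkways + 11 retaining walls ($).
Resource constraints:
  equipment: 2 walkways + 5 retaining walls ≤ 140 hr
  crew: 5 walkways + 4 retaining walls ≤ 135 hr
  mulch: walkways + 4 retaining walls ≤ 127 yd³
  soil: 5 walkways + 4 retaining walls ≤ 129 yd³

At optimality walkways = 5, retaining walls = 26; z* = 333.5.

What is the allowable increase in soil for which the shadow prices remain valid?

Binding constraints: equipment, soil. The basis is B = [[2,5],[5,4]] with det -17.
Per unit increase in soil, x* moves by d = (0.2941, -0.1176).
The basis stays optimal until crew becomes binding; allowable increase = 6 yd³.

6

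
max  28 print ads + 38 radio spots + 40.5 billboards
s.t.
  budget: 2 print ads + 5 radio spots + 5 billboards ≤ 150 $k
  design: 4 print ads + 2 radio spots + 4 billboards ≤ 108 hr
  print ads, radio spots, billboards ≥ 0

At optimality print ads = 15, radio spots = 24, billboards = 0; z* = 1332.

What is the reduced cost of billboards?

Check each constraint at x*: budget 150/150 (tight); design 108/108 (tight).
Dual feasibility on the basic columns requires 2·y_budget + 4·y_design = 28, 5·y_budget + 2·y_design = 38.
→ y_budget = 6 and y_design = 4.
Reduced cost of billboards: c₃ − yᵀa₃ = 40.5 − (6·5 + 4·4) = 40.5 − 46 = -5.5.

-5.5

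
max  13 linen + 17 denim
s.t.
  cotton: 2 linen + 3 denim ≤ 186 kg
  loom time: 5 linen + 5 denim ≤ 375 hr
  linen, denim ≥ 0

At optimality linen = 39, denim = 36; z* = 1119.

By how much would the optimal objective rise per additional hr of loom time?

1

Check each constraint at x*: cotton 186/186 (tight); loom time 375/375 (tight).
Dual feasibility on the basic columns requires 2·y_cotton + 5·y_loom time = 13, 3·y_cotton + 5·y_loom time = 17.
Solving: y_cotton = 4, y_loom time = 1.
Shadow price of loom time = 1.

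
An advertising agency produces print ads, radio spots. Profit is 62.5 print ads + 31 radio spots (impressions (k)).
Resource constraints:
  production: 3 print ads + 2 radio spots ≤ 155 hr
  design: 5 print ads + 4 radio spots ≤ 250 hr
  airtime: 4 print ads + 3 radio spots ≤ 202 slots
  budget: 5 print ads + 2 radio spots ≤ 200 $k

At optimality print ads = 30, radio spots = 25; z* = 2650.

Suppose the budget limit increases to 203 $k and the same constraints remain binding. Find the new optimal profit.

2678.5

At the optimum: production uses 140 of 155 (slack = 15); design uses 250 of 250 (binding); airtime uses 195 of 202 (slack = 7); budget uses 200 of 200 (binding).
Slack constraints have shadow price 0 (complementary slackness).
Dual feasibility on the basic columns requires 5·y_design + 5·y_budget = 62.5, 4·y_design + 2·y_budget = 31.
→ y_design = 3 and y_budget = 9.5.
Δz = y_budget·Δb = 9.5 × (3) = 28.5, so new z* = 2650 + 28.5 = 2678.5.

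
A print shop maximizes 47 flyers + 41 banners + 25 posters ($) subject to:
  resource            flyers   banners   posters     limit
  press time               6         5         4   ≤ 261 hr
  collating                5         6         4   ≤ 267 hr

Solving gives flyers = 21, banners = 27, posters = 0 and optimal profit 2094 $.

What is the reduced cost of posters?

-7

Both press time and collating are binding at x*.
From A_Bᵀ y = c: 6·y_press time + 5·y_collating = 47; 5·y_press time + 6·y_collating = 41.
Solving: y_press time = 7, y_collating = 1.
Reduced cost of posters: c₃ − yᵀa₃ = 25 − (7·4 + 1·4) = 25 − 32 = -7.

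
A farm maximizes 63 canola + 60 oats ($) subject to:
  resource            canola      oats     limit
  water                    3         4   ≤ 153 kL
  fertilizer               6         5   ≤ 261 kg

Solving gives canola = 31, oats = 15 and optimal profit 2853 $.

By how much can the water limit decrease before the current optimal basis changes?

22.5

Binding constraints: water, fertilizer. The basis is B = [[3,4],[6,5]] with det -9.
Per unit decrease in water, x* moves by d = (0.5556, -0.6667).
The basis stays optimal until oats reaches 0; allowable decrease = 22.5 kL.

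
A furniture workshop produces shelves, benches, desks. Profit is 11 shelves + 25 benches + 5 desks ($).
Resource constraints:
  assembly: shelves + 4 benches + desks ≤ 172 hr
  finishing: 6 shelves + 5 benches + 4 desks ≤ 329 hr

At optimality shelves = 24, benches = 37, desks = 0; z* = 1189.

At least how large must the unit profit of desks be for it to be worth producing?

Both assembly and finishing are binding at x*.
From A_Bᵀ y = c: 1·y_assembly + 6·y_finishing = 11; 4·y_assembly + 5·y_finishing = 25.
This yields shadow prices y_assembly = 5, y_finishing = 1.
desks enters the basis when its profit ≥ yᵀa₃ = 5·1 + 1·4 = 9.

9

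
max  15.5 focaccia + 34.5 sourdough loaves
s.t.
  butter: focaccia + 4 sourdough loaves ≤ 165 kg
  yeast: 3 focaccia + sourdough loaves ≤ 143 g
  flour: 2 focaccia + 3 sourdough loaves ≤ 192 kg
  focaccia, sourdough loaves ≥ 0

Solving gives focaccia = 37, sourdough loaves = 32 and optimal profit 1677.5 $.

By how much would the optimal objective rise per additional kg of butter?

Binding: butter and yeast. Non-binding: flour (22 unused).
Since flour is not tight, its dual is 0.
From A_Bᵀ y = c: 1·y_butter + 3·y_yeast = 15.5; 4·y_butter + 1·y_yeast = 34.5.
Solving: y_butter = 8, y_yeast = 2.5.
Shadow price of butter = 8.

8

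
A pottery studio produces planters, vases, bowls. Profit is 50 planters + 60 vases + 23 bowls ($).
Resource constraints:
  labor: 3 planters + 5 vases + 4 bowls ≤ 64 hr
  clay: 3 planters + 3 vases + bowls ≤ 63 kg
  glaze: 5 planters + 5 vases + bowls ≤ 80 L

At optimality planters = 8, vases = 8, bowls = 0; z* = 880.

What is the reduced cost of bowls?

At the optimum: labor uses 64 of 64 (binding); clay uses 48 of 63 (slack = 15); glaze uses 80 of 80 (binding).
Since clay is not tight, its dual is 0.
The binding rows give the dual system: 3·y_labor + 5·y_glaze = 50 and 5·y_labor + 5·y_glaze = 60.
→ y_labor = 5 and y_glaze = 7.
Reduced cost of bowls: c₃ − yᵀa₃ = 23 − (5·4 + 7·1) = 23 − 27 = -4.

-4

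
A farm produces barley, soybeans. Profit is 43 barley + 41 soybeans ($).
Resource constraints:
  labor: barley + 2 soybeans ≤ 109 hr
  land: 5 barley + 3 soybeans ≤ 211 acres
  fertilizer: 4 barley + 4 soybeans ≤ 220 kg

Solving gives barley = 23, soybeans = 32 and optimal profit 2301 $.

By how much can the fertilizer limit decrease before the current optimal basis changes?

Binding constraints: land, fertilizer. The basis is B = [[5,3],[4,4]] with det 8.
Per unit decrease in fertilizer, x* moves by d = (0.375, -0.625).
The basis stays optimal until soybeans reaches 0; allowable decrease = 51.2 kg.

51.2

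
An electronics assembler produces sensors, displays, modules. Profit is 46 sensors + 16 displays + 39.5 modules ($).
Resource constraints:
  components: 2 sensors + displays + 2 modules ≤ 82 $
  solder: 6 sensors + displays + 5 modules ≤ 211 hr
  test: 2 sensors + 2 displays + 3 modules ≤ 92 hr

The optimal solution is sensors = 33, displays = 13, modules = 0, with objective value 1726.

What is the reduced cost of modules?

Binding: solder and test. Non-binding: components (3 unused).
By complementary slackness, y = 0 for the non-binding constraint.
Dual feasibility on the basic columns requires 6·y_solder + 2·y_test = 46, 1·y_solder + 2·y_test = 16.
This yields shadow prices y_solder = 6, y_test = 5.
Reduced cost of modules: c₃ − yᵀa₃ = 39.5 − (6·5 + 5·3) = 39.5 − 45 = -5.5.

-5.5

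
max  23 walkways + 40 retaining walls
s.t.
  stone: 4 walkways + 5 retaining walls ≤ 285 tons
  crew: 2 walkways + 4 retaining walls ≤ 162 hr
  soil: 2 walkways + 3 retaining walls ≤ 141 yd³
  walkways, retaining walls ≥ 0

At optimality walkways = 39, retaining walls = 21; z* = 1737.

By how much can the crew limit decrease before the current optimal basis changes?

21

Binding constraints: crew, soil. The basis is B = [[2,4],[2,3]] with det -2.
Per unit decrease in crew, x* moves by d = (1.5, -1).
The basis stays optimal until retaining walls reaches 0; allowable decrease = 21 hr.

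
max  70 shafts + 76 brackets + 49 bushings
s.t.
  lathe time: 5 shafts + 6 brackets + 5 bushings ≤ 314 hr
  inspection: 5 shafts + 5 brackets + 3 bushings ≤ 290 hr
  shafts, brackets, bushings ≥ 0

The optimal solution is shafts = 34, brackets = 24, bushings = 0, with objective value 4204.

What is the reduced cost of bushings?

-5

At the optimum: lathe time uses 314 of 314 (binding); inspection uses 290 of 290 (binding).
Dual feasibility on the basic columns requires 5·y_lathe time + 5·y_inspection = 70, 6·y_lathe time + 5·y_inspection = 76.
Solving: y_lathe time = 6, y_inspection = 8.
Reduced cost of bushings: c₃ − yᵀa₃ = 49 − (6·5 + 8·3) = 49 − 54 = -5.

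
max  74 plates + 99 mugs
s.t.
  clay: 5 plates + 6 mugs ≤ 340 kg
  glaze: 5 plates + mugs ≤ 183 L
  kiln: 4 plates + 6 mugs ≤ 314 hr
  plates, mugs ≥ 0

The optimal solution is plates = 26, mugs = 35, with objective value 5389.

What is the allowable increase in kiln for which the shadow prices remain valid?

Binding constraints: clay, kiln. The basis is B = [[5,6],[4,6]] with det 6.
Per unit increase in kiln, x* moves by d = (-1, 0.8333).
The basis stays optimal until plates reaches 0; allowable increase = 26 hr.

26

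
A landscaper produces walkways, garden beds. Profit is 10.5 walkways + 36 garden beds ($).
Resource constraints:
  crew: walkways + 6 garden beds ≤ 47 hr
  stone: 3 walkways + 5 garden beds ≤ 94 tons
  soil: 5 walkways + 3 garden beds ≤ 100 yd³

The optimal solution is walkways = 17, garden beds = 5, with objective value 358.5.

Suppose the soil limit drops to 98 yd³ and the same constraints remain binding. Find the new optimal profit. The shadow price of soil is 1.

Δb = -2, so new z* = 358.5 + (1)·(-2) = 358.5 − 2 = 356.5.

356.5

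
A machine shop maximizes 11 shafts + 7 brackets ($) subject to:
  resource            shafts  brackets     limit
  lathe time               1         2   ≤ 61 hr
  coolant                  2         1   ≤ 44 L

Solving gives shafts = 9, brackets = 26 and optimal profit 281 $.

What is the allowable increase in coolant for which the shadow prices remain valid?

Binding constraints: lathe time, coolant. The basis is B = [[1,2],[2,1]] with det -3.
Per unit increase in coolant, x* moves by d = (0.6667, -0.3333).
The basis stays optimal until brackets reaches 0; allowable increase = 78 L.

78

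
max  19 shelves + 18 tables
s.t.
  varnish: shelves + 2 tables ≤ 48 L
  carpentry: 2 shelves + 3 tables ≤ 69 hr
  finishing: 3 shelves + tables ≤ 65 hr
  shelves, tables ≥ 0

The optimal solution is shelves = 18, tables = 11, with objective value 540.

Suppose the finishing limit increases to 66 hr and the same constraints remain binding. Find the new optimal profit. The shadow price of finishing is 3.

543

Δb = 1, so new z* = 540 + (3)·(1) = 540 + 3 = 543.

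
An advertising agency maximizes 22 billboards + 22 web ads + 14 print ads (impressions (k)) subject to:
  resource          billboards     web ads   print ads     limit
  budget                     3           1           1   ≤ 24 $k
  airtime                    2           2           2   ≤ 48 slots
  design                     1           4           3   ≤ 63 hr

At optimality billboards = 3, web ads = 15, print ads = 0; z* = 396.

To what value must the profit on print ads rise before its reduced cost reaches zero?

At the optimum: budget uses 24 of 24 (binding); airtime uses 36 of 48 (slack = 12); design uses 63 of 63 (binding).
Slack constraints have shadow price 0 (complementary slackness).
Dual feasibility on the basic columns requires 3·y_budget + 1·y_design = 22, 1·y_budget + 4·y_design = 22.
This yields shadow prices y_budget = 6, y_design = 4.
print ads enters the basis when its profit ≥ yᵀa₃ = 6·1 + 4·3 = 18.

18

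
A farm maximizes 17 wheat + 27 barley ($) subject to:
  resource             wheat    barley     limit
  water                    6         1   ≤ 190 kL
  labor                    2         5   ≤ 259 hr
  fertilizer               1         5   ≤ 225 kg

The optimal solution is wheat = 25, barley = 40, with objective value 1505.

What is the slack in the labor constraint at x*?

9

labor used = 2·25 + 5·40 = 250; slack = 259 − 250 = 9.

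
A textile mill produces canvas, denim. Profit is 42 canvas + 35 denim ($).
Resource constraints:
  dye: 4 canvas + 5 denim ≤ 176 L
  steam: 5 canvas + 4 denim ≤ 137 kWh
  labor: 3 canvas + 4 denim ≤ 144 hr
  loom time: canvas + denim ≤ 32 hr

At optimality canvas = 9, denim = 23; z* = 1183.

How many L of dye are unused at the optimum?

dye used = 4·9 + 5·23 = 151; slack = 176 − 151 = 25.

25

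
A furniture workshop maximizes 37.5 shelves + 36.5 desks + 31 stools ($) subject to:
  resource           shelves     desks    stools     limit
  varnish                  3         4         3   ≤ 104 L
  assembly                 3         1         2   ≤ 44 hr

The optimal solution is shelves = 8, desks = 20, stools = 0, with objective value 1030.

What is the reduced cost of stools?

Both varnish and assembly are binding at x*.
Dual feasibility on the basic columns requires 3·y_varnish + 3·y_assembly = 37.5, 4·y_varnish + 1·y_assembly = 36.5.
This yields shadow prices y_varnish = 8, y_assembly = 4.5.
Reduced cost of stools: c₃ − yᵀa₃ = 31 − (8·3 + 4.5·2) = 31 − 33 = -2.

-2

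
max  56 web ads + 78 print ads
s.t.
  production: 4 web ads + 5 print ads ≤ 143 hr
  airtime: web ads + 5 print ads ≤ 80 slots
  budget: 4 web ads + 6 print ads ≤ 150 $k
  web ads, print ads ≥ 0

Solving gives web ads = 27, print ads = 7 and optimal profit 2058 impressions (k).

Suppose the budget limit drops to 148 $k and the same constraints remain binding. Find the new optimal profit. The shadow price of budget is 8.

2042

Δb = -2, so new z* = 2058 + (8)·(-2) = 2058 − 16 = 2042.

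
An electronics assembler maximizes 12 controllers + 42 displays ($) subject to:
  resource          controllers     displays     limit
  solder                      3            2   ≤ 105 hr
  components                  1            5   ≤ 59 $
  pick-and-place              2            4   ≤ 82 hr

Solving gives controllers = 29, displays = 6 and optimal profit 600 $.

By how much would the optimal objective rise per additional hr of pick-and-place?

At the optimum: solder uses 99 of 105 (slack = 6); components uses 59 of 59 (binding); pick-and-place uses 82 of 82 (binding).
Since solder is not tight, its dual is 0.
The binding rows give the dual system: 1·y_components + 2·y_pick-and-place = 12 and 5·y_components + 4·y_pick-and-place = 42.
→ y_components = 6 and y_pick-and-place = 3.
Shadow price of pick-and-place = 3.

3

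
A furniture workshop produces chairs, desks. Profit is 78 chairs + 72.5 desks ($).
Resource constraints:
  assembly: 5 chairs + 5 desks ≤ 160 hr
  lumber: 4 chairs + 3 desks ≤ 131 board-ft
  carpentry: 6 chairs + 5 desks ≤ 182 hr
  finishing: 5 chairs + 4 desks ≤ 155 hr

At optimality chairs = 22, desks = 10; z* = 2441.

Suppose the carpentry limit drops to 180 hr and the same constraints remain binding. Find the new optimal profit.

2430

Binding: assembly and carpentry. Non-binding: lumber (13 unused), finishing (5 unused).
By complementary slackness, y = 0 for the non-binding constraints.
From A_Bᵀ y = c: 5·y_assembly + 6·y_carpentry = 78; 5·y_assembly + 5·y_carpentry = 72.5.
Solving: y_assembly = 9, y_carpentry = 5.5.
Δz = y_carpentry·Δb = 5.5 × (-2) = -11, so new z* = 2441 − 11 = 2430.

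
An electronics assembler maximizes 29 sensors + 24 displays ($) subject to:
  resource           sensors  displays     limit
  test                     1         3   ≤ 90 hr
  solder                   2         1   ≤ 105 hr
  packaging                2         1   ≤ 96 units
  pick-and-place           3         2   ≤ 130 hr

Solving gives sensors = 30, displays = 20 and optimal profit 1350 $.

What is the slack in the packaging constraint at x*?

packaging used = 2·30 + 1·20 = 80; slack = 96 − 80 = 16.

16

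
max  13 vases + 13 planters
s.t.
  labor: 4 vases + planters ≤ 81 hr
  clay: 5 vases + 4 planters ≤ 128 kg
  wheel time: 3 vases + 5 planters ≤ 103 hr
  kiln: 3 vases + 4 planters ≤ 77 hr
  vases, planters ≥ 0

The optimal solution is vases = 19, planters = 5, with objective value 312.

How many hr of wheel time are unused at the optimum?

wheel time used = 3·19 + 5·5 = 82; slack = 103 − 82 = 21.

21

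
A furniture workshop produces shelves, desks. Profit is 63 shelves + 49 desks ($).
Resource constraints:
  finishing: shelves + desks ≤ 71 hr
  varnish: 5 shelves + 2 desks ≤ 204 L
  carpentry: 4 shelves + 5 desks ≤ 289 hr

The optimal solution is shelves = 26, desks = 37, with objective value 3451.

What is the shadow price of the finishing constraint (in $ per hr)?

0

Check each constraint at x*: finishing 63/71 (slack 8); varnish 204/204 (tight); carpentry 289/289 (tight).
Slack constraints have shadow price 0 (complementary slackness).
From A_Bᵀ y = c: 5·y_varnish + 4·y_carpentry = 63; 2·y_varnish + 5·y_carpentry = 49.
This yields shadow prices y_varnish = 7, y_carpentry = 7.
Shadow price of finishing = 0.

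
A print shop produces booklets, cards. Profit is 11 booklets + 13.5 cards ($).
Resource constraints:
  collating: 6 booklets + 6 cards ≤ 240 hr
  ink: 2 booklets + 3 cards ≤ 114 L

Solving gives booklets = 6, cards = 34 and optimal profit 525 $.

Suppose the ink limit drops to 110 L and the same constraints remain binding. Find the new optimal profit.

515

At the optimum: collating uses 240 of 240 (binding); ink uses 114 of 114 (binding).
The binding rows give the dual system: 6·y_collating + 2·y_ink = 11 and 6·y_collating + 3·y_ink = 13.5.
This yields shadow prices y_collating = 1, y_ink = 2.5.
Δz = y_ink·Δb = 2.5 × (-4) = -10, so new z* = 525 − 10 = 515.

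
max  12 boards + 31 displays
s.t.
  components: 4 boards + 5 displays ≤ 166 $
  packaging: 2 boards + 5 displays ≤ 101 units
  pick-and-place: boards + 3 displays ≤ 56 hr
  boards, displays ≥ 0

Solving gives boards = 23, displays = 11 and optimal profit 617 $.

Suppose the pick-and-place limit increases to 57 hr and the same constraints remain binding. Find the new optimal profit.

619

Check each constraint at x*: components 147/166 (slack 19); packaging 101/101 (tight); pick-and-place 56/56 (tight).
Slack constraints have shadow price 0 (complementary slackness).
Dual feasibility on the basic columns requires 2·y_packaging + 1·y_pick-and-place = 12, 5·y_packaging + 3·y_pick-and-place = 31.
→ y_packaging = 5 and y_pick-and-place = 2.
Δz = y_pick-and-place·Δb = 2 × (1) = 2, so new z* = 617 + 2 = 619.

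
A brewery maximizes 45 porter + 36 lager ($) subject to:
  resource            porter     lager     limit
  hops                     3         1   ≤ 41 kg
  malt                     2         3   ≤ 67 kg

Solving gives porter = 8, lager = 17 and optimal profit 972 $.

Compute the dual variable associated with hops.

At the optimum: hops uses 41 of 41 (binding); malt uses 67 of 67 (binding).
From A_Bᵀ y = c: 3·y_hops + 2·y_malt = 45; 1·y_hops + 3·y_malt = 36.
Solving: y_hops = 9, y_malt = 9.
Shadow price of hops = 9.

9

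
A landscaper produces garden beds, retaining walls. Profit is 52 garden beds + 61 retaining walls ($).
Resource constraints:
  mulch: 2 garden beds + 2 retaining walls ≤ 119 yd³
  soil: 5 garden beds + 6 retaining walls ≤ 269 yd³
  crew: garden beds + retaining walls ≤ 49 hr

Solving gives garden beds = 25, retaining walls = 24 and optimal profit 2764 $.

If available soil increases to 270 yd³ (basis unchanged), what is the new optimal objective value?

2773

At the optimum: mulch uses 98 of 119 (slack = 21); soil uses 269 of 269 (binding); crew uses 49 of 49 (binding).
Since mulch is not tight, its dual is 0.
Dual feasibility on the basic columns requires 5·y_soil + 1·y_crew = 52, 6·y_soil + 1·y_crew = 61.
Solving: y_soil = 9, y_crew = 7.
Δz = y_soil·Δb = 9 × (1) = 9, so new z* = 2764 + 9 = 2773.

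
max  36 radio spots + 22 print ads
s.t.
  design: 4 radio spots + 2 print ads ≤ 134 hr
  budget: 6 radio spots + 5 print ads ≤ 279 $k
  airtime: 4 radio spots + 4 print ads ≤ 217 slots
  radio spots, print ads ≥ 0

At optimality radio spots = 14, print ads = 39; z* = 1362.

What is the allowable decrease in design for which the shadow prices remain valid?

Binding constraints: design, budget. The basis is B = [[4,2],[6,5]] with det 8.
Per unit decrease in design, x* moves by d = (-0.625, 0.75).
The basis stays optimal until airtime becomes binding; allowable decrease = 10 hr.

10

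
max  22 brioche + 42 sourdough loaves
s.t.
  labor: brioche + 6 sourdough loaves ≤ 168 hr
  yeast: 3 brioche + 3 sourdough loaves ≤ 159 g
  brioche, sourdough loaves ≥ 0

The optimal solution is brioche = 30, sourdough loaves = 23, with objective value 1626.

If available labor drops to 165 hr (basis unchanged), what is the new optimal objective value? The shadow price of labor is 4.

1614

Δb = -3, so new z* = 1626 + (4)·(-3) = 1626 − 12 = 1614.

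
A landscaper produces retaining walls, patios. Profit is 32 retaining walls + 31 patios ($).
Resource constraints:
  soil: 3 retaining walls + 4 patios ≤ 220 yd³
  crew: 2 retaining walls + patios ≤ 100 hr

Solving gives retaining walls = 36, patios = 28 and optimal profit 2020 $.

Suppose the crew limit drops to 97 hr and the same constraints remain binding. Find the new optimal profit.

1999

At the optimum: soil uses 220 of 220 (binding); crew uses 100 of 100 (binding).
From A_Bᵀ y = c: 3·y_soil + 2·y_crew = 32; 4·y_soil + 1·y_crew = 31.
Solving: y_soil = 6, y_crew = 7.
Δz = y_crew·Δb = 7 × (-3) = -21, so new z* = 2020 − 21 = 1999.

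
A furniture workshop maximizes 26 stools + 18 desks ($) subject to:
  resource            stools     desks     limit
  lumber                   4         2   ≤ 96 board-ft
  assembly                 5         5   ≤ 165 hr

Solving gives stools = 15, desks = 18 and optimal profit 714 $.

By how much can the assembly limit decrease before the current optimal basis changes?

Binding constraints: lumber, assembly. The basis is B = [[4,2],[5,5]] with det 10.
Per unit decrease in assembly, x* moves by d = (0.2, -0.4).
The basis stays optimal until desks reaches 0; allowable decrease = 45 hr.

45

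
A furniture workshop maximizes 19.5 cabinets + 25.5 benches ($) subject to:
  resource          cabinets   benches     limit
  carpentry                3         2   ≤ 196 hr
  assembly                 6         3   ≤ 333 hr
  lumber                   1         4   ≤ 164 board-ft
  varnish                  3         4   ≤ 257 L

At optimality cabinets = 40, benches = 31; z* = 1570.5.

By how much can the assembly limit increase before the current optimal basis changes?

29.4

Binding constraints: assembly, lumber. The basis is B = [[6,3],[1,4]] with det 21.
Per unit increase in assembly, x* moves by d = (0.1905, -0.0476).
The basis stays optimal until carpentry becomes binding; allowable increase = 29.4 hr.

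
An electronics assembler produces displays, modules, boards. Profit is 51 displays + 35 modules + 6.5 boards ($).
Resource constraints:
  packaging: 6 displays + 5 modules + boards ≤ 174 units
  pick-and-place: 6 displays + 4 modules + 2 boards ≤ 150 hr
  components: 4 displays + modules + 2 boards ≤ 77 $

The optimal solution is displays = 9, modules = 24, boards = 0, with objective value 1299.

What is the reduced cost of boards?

At the optimum: packaging uses 174 of 174 (binding); pick-and-place uses 150 of 150 (binding); components uses 60 of 77 (slack = 17).
Slack constraints have shadow price 0 (complementary slackness).
The binding rows give the dual system: 6·y_packaging + 6·y_pick-and-place = 51 and 5·y_packaging + 4·y_pick-and-place = 35.
This yields shadow prices y_packaging = 1, y_pick-and-place = 7.5.
Reduced cost of boards: c₃ − yᵀa₃ = 6.5 − (1·1 + 7.5·2) = 6.5 − 16 = -9.5.

-9.5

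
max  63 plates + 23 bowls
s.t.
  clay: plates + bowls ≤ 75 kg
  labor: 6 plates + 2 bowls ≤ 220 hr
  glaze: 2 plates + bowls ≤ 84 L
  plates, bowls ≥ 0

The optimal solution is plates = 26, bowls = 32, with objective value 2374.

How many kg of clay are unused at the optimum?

17

clay used = 1·26 + 1·32 = 58; slack = 75 − 58 = 17.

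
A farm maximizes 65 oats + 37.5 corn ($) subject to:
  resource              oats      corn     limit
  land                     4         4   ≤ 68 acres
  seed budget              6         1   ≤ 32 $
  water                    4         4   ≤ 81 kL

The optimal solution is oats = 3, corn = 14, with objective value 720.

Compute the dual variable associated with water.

0

Binding: land and seed budget. Non-binding: water (13 unused).
By complementary slackness, y = 0 for the non-binding constraint.
Dual feasibility on the basic columns requires 4·y_land + 6·y_seed budget = 65, 4·y_land + 1·y_seed budget = 37.5.
This yields shadow prices y_land = 8, y_seed budget = 5.5.
Shadow price of water = 0.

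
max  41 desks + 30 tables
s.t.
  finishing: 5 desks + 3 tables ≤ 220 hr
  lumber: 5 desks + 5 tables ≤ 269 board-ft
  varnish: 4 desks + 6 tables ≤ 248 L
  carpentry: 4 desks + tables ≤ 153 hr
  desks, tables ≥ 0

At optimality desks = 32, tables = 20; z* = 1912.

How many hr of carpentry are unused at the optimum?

carpentry used = 4·32 + 1·20 = 148; slack = 153 − 148 = 5.

5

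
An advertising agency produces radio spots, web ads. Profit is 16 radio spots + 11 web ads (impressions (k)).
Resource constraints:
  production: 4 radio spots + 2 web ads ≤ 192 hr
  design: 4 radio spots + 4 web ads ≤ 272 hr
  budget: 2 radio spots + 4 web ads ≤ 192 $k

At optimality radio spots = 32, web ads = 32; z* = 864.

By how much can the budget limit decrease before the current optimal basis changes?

96

Binding constraints: production, budget. The basis is B = [[4,2],[2,4]] with det 12.
Per unit decrease in budget, x* moves by d = (0.1667, -0.3333).
The basis stays optimal until web ads reaches 0; allowable decrease = 96 $k.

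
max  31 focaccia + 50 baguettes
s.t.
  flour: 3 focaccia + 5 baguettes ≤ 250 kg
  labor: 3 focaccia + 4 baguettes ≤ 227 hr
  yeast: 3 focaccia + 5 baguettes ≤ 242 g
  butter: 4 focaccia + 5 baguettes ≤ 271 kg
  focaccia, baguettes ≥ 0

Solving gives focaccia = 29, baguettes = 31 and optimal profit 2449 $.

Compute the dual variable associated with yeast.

Binding: yeast and butter. Non-binding: flour (8 unused), labor (16 unused).
Slack constraints have shadow price 0 (complementary slackness).
From A_Bᵀ y = c: 3·y_yeast + 4·y_butter = 31; 5·y_yeast + 5·y_butter = 50.
This yields shadow prices y_yeast = 9, y_butter = 1.
Shadow price of yeast = 9.

9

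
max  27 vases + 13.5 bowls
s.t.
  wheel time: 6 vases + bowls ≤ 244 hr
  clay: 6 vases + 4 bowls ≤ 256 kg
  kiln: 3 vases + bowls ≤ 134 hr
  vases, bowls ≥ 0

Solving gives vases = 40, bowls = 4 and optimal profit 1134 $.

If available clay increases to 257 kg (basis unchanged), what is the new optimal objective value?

At the optimum: wheel time uses 244 of 244 (binding); clay uses 256 of 256 (binding); kiln uses 124 of 134 (slack = 10).
By complementary slackness, y = 0 for the non-binding constraint.
From A_Bᵀ y = c: 6·y_wheel time + 6·y_clay = 27; 1·y_wheel time + 4·y_clay = 13.5.
Solving: y_wheel time = 1.5, y_clay = 3.
Δz = y_clay·Δb = 3 × (1) = 3, so new z* = 1134 + 3 = 1137.

1137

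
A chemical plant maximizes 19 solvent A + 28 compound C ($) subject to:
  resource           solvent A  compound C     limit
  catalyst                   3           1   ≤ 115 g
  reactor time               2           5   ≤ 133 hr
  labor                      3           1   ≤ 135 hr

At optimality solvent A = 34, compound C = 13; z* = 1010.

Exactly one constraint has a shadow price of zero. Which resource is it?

labor

catalyst: 115/115 (binding)
reactor time: 133/133 (binding)
labor: 115/135 (slack 20)
By complementary slackness, a constraint with positive slack has shadow price 0 → labor.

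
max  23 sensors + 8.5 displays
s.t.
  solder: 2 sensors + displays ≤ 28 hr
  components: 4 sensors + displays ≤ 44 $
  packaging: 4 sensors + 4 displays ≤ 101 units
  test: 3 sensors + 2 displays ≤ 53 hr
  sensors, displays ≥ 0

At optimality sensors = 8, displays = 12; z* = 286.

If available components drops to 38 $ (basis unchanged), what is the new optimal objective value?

268

Check each constraint at x*: solder 28/28 (tight); components 44/44 (tight); packaging 80/101 (slack 21); test 48/53 (slack 5).
Since packaging, test are not tight, their duals are 0.
Dual feasibility on the basic columns requires 2·y_solder + 4·y_components = 23, 1·y_solder + 1·y_components = 8.5.
Solving: y_solder = 5.5, y_components = 3.
Δz = y_components·Δb = 3 × (-6) = -18, so new z* = 286 − 18 = 268.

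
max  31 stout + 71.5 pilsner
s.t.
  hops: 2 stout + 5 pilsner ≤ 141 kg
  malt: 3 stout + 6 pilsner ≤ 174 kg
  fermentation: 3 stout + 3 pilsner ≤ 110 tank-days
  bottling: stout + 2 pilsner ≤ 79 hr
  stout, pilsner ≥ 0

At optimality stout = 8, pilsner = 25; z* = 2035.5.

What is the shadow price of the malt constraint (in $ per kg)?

4

Binding: hops and malt. Non-binding: fermentation (11 unused), bottling (21 unused).
By complementary slackness, y = 0 for the non-binding constraints.
Dual feasibility on the basic columns requires 2·y_hops + 3·y_malt = 31, 5·y_hops + 6·y_malt = 71.5.
→ y_hops = 9.5 and y_malt = 4.
Shadow price of malt = 4.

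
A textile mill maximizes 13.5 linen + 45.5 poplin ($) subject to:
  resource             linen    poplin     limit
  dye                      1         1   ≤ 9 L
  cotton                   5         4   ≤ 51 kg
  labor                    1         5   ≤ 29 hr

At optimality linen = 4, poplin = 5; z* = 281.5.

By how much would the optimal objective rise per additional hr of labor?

8

Binding: dye and labor. Non-binding: cotton (11 unused).
Since cotton is not tight, its dual is 0.
From A_Bᵀ y = c: 1·y_dye + 1·y_labor = 13.5; 1·y_dye + 5·y_labor = 45.5.
This yields shadow prices y_dye = 5.5, y_labor = 8.
Shadow price of labor = 8.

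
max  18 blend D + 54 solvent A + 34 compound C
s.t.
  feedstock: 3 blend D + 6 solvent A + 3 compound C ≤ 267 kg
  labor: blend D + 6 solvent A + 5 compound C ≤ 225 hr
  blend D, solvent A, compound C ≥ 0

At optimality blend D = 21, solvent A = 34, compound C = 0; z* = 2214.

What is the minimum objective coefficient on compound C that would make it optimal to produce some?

At the optimum: feedstock uses 267 of 267 (binding); labor uses 225 of 225 (binding).
The binding rows give the dual system: 3·y_feedstock + 1·y_labor = 18 and 6·y_feedstock + 6·y_labor = 54.
This yields shadow prices y_feedstock = 4.5, y_labor = 4.5.
compound C enters the basis when its profit ≥ yᵀa₃ = 4.5·3 + 4.5·5 = 36.

36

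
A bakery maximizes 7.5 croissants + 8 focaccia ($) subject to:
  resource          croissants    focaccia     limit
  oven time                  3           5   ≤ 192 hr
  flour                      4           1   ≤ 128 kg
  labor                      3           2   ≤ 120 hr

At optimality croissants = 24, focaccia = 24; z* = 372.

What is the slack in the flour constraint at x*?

flour used = 4·24 + 1·24 = 120; slack = 128 − 120 = 8.

8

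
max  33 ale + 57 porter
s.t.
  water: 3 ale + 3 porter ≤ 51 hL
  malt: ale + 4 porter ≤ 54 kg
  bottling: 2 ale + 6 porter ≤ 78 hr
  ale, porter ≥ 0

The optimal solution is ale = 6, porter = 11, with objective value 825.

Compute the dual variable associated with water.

Check each constraint at x*: water 51/51 (tight); malt 50/54 (slack 4); bottling 78/78 (tight).
Since malt is not tight, its dual is 0.
Dual feasibility on the basic columns requires 3·y_water + 2·y_bottling = 33, 3·y_water + 6·y_bottling = 57.
This yields shadow prices y_water = 7, y_bottling = 6.
Shadow price of water = 7.

7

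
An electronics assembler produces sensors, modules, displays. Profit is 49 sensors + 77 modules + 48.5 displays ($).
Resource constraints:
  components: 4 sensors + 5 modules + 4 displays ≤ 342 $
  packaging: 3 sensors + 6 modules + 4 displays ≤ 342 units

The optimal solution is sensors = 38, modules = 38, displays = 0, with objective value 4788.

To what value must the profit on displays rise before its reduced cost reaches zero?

Check each constraint at x*: components 342/342 (tight); packaging 342/342 (tight).
The binding rows give the dual system: 4·y_components + 3·y_packaging = 49 and 5·y_components + 6·y_packaging = 77.
Solving: y_components = 7, y_packaging = 7.
displays enters the basis when its profit ≥ yᵀa₃ = 7·4 + 7·4 = 56.

56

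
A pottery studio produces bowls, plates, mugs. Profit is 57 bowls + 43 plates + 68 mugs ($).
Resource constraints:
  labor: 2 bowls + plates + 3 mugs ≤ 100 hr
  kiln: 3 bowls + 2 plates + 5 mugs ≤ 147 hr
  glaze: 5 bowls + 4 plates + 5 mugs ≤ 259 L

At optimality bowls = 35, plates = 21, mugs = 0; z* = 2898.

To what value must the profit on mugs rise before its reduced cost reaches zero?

Check each constraint at x*: labor 91/100 (slack 9); kiln 147/147 (tight); glaze 259/259 (tight).
By complementary slackness, y = 0 for the non-binding constraint.
The binding rows give the dual system: 3·y_kiln + 5·y_glaze = 57 and 2·y_kiln + 4·y_glaze = 43.
Solving: y_kiln = 6.5, y_glaze = 7.5.
mugs enters the basis when its profit ≥ yᵀa₃ = 6.5·5 + 7.5·5 = 70.

70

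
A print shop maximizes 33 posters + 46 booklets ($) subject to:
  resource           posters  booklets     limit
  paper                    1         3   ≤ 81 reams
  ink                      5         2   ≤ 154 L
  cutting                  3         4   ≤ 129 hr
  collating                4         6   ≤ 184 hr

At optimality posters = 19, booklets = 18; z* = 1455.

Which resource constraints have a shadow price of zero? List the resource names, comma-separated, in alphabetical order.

paper: 73/81 (slack 8)
ink: 131/154 (slack 23)
cutting: 129/129 (binding)
collating: 184/184 (binding)
By complementary slackness, a constraint with positive slack has shadow price 0 → ink, paper.

ink, paper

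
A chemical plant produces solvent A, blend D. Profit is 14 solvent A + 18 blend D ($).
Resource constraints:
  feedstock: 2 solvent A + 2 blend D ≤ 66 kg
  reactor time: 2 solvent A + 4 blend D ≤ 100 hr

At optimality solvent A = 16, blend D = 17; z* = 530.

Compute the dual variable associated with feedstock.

5

Both feedstock and reactor time are binding at x*.
Dual feasibility on the basic columns requires 2·y_feedstock + 2·y_reactor time = 14, 2·y_feedstock + 4·y_reactor time = 18.
This yields shadow prices y_feedstock = 5, y_reactor time = 2.
Shadow price of feedstock = 5.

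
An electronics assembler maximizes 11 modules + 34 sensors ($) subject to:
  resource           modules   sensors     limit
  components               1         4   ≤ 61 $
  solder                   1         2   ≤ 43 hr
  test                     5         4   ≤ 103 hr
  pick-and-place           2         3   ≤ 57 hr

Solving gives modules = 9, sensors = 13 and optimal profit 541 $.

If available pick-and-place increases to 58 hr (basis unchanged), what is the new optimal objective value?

Check each constraint at x*: components 61/61 (tight); solder 35/43 (slack 8); test 97/103 (slack 6); pick-and-place 57/57 (tight).
Slack constraints have shadow price 0 (complementary slackness).
From A_Bᵀ y = c: 1·y_components + 2·y_pick-and-place = 11; 4·y_components + 3·y_pick-and-place = 34.
→ y_components = 7 and y_pick-and-place = 2.
Δz = y_pick-and-place·Δb = 2 × (1) = 2, so new z* = 541 + 2 = 543.

543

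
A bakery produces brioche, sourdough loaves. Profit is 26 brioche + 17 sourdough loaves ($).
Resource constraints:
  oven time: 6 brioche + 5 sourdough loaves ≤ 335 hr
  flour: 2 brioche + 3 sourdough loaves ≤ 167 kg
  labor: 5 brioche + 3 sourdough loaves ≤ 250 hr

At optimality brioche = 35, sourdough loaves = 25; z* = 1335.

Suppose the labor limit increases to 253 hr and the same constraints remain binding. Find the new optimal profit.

Binding: oven time and labor. Non-binding: flour (22 unused).
Slack constraints have shadow price 0 (complementary slackness).
The binding rows give the dual system: 6·y_oven time + 5·y_labor = 26 and 5·y_oven time + 3·y_labor = 17.
Solving: y_oven time = 1, y_labor = 4.
Δz = y_labor·Δb = 4 × (3) = 12, so new z* = 1335 + 12 = 1347.

1347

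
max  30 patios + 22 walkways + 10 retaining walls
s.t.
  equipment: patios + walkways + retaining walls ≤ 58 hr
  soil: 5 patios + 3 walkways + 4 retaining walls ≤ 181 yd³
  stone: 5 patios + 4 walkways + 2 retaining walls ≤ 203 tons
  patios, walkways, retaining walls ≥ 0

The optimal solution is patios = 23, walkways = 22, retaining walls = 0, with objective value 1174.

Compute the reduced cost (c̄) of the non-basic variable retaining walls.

At the optimum: equipment uses 45 of 58 (slack = 13); soil uses 181 of 181 (binding); stone uses 203 of 203 (binding).
Slack constraints have shadow price 0 (complementary slackness).
Dual feasibility on the basic columns requires 5·y_soil + 5·y_stone = 30, 3·y_soil + 4·y_stone = 22.
This yields shadow prices y_soil = 2, y_stone = 4.
Reduced cost of retaining walls: c₃ − yᵀa₃ = 10 − (2·4 + 4·2) = 10 − 16 = -6.

-6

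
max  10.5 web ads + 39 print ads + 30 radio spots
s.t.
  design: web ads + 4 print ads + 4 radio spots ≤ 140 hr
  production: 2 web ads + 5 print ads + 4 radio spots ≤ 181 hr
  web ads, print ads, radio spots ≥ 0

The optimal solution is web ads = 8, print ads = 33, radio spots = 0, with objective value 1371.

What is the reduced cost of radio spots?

-8

Check each constraint at x*: design 140/140 (tight); production 181/181 (tight).
From A_Bᵀ y = c: 1·y_design + 2·y_production = 10.5; 4·y_design + 5·y_production = 39.
→ y_design = 8.5 and y_production = 1.
Reduced cost of radio spots: c₃ − yᵀa₃ = 30 − (8.5·4 + 1·4) = 30 − 38 = -8.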